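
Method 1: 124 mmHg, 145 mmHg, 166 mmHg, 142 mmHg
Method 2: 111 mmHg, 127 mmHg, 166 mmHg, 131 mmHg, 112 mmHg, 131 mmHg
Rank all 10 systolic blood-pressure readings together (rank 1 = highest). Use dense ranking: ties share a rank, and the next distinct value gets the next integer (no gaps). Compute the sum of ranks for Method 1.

12

Sorted (descending): 166, 166, 145, 142, 131, 131, 127, 124, 112, 111
The 2 values of 166 share dense rank 1.
The 2 values of 131 share dense rank 4.
Remaining distinct values take the next consecutive integers.
Method 1 values → pooled ranks: 124→6, 145→2, 166→1, 142→3
Rank sum = 6 + 2 + 1 + 3 = 12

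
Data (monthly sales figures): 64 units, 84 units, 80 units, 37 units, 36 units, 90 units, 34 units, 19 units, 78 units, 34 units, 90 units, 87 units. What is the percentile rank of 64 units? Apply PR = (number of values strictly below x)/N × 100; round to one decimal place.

N = 12.
Strictly below 64: 5. Equal to 64: 1.
PR = 5/12 × 100 = 41.7

41.7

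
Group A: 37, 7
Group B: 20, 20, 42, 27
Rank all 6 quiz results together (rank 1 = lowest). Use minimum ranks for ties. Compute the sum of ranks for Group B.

14

Sorted (ascending): 7, 20, 20, 27, 37, 42
The 2 values of 20 occupy positions 2–3 → each gets rank 2.
Group B values → pooled ranks: 20→2, 20→2, 42→6, 27→4
Rank sum = 2 + 2 + 6 + 4 = 14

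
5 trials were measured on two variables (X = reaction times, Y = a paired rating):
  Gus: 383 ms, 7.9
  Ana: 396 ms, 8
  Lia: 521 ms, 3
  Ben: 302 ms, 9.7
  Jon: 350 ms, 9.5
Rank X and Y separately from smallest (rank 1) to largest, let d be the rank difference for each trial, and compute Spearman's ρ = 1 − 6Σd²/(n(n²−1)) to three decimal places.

-0.900

Ranks of variable 1: 3, 4, 5, 1, 2
Ranks of variable 2: 2, 3, 1, 5, 4
d = r₁ − r₂: 1, 1, 4, -4, -2
d²: 1, 1, 16, 16, 4; Σd² = 38
ρ = 1 − 6·38/(5·24) = 1 − 228/120 = -0.900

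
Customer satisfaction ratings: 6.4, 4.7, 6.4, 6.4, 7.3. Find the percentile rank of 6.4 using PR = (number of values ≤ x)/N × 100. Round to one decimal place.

N = 5.
Strictly below 6.4: 1. Equal to 6.4: 3.
PR = 4/5 × 100 = 80.0

80.0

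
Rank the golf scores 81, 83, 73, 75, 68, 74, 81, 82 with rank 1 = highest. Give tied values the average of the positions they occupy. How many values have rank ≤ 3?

Sorted (descending): 83, 82, 81, 81, 75, 74, 73, 68
The 2 values of 81 occupy positions 3–4 → average rank (3+4)/2 = 3.5.
Ranks ≤ 3: {1, 2} → 2 values.

2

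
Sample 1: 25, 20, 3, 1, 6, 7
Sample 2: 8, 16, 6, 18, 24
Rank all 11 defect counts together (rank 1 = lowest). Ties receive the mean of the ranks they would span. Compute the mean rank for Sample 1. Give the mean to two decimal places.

5.25

Sorted (ascending): 1, 3, 6, 6, 7, 8, 16, 18, 20, 24, 25
The 2 values of 6 occupy positions 3–4 → average rank (3+4)/2 = 3.5.
Sample 1 values → pooled ranks: 25→11, 20→9, 3→2, 1→1, 6→3.5, 7→5
Mean rank = (11 + 9 + 2 + 1 + 3.5 + 5) / 6 = 5.25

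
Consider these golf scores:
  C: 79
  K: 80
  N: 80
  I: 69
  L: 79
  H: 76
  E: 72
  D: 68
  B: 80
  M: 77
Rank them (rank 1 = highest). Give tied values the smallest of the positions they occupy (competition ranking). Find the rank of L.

Sorted (descending): 80, 80, 80, 79, 79, 77, 76, 72, 69, 68
The 3 values of 80 occupy positions 1–3 → each gets rank 1.
The 2 values of 79 occupy positions 4–5 → each gets rank 4.
L has value 79 → rank 4.

4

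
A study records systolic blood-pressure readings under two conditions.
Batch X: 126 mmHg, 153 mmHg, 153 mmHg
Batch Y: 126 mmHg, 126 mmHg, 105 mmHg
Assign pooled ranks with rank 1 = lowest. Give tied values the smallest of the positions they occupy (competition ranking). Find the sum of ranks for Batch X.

12

Sorted (ascending): 105, 126, 126, 126, 153, 153
The 3 values of 126 occupy positions 2–4 → each gets rank 2.
The 2 values of 153 occupy positions 5–6 → each gets rank 5.
Batch X values → pooled ranks: 126→2, 153→5, 153→5
Rank sum = 2 + 5 + 5 = 12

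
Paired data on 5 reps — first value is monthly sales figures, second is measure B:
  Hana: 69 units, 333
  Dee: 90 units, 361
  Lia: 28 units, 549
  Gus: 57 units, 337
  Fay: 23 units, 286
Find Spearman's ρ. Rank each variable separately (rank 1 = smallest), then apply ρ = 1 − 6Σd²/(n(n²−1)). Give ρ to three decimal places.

0.300

Ranks of variable 1: 4, 5, 2, 3, 1
Ranks of variable 2: 2, 4, 5, 3, 1
d = r₁ − r₂: 2, 1, -3, 0, 0
d²: 4, 1, 9, 0, 0; Σd² = 14
ρ = 1 − 6·14/(5·24) = 1 − 84/120 = 0.300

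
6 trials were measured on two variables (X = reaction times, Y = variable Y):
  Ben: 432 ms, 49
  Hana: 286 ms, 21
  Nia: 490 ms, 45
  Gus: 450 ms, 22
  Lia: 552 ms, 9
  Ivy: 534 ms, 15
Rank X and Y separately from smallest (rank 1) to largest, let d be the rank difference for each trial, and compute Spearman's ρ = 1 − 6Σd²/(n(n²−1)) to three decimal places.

-0.600

Ranks of variable 1: 2, 1, 4, 3, 6, 5
Ranks of variable 2: 6, 3, 5, 4, 1, 2
d = r₁ − r₂: -4, -2, -1, -1, 5, 3
d²: 16, 4, 1, 1, 25, 9; Σd² = 56
ρ = 1 − 6·56/(6·35) = 1 − 336/210 = -0.600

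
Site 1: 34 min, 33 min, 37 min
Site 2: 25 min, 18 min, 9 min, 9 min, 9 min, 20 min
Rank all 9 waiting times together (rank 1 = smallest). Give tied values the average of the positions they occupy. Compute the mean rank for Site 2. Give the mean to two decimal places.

Sorted (ascending): 9, 9, 9, 18, 20, 25, 33, 34, 37
The 3 values of 9 occupy positions 1–3 → average rank 2.
Site 2 values → pooled ranks: 25→6, 18→4, 9→2, 9→2, 9→2, 20→5
Mean rank = (6 + 4 + 2 + 2 + 2 + 5) / 6 = 3.50

3.50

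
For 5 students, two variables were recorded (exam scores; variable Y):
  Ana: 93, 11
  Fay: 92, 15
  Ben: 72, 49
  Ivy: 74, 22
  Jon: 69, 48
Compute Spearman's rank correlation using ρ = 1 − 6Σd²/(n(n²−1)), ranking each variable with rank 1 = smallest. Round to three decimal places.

-0.900

Ranks of variable 1: 5, 4, 2, 3, 1
Ranks of variable 2: 1, 2, 5, 3, 4
d = r₁ − r₂: 4, 2, -3, 0, -3
d²: 16, 4, 9, 0, 9; Σd² = 38
ρ = 1 − 6·38/(5·24) = 1 − 228/120 = -0.900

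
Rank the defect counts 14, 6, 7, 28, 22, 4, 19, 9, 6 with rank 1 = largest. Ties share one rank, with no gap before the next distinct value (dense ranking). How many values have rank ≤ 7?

Sorted (descending): 28, 22, 19, 14, 9, 7, 6, 6, 4
The 2 values of 6 share dense rank 7.
Remaining distinct values take the next consecutive integers.
Ranks ≤ 7: {1, 2, 3, 4, 5, 6, 7, 7} → 8 values.

8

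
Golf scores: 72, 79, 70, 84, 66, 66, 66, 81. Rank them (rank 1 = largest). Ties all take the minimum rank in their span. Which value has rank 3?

79

Sorted (descending): 84, 81, 79, 72, 70, 66, 66, 66
The 3 values of 66 occupy positions 6–8 → each gets rank 6.
Rank 3 → value 79.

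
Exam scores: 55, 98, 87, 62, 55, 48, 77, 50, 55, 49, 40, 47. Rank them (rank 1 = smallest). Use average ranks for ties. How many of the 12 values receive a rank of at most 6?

5

Sorted (ascending): 40, 47, 48, 49, 50, 55, 55, 55, 62, 77, 87, 98
The 3 values of 55 occupy positions 6–8 → average rank 7.
Ranks ≤ 6: {1, 2, 3, 4, 5} → 5 values.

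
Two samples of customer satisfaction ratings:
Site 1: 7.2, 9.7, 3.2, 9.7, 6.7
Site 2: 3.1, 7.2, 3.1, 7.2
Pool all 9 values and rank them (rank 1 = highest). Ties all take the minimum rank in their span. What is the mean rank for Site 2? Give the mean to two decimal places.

Sorted (descending): 9.7, 9.7, 7.2, 7.2, 7.2, 6.7, 3.2, 3.1, 3.1
The 2 values of 9.7 occupy positions 1–2 → each gets rank 1.
The 3 values of 7.2 occupy positions 3–5 → each gets rank 3.
The 2 values of 3.1 occupy positions 8–9 → each gets rank 8.
Site 2 values → pooled ranks: 3.1→8, 7.2→3, 3.1→8, 7.2→3
Mean rank = (8 + 3 + 8 + 3) / 4 = 5.50

5.50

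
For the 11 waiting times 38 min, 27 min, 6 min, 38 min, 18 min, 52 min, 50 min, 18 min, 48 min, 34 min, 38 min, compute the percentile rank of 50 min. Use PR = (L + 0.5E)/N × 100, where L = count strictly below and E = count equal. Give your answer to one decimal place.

86.4

N = 11.
Strictly below 50: 9. Equal to 50: 1.
PR = (9 + 0.5·1)/11 × 100 = 86.4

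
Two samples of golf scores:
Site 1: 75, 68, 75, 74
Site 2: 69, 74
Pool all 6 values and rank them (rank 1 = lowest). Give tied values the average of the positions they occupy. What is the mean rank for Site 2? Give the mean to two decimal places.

Sorted (ascending): 68, 69, 74, 74, 75, 75
The 2 values of 74 occupy positions 3–4 → average rank (3+4)/2 = 3.5.
The 2 values of 75 occupy positions 5–6 → average rank (5+6)/2 = 5.5.
Site 2 values → pooled ranks: 69→2, 74→3.5
Mean rank = (2 + 3.5) / 2 = 2.75

2.75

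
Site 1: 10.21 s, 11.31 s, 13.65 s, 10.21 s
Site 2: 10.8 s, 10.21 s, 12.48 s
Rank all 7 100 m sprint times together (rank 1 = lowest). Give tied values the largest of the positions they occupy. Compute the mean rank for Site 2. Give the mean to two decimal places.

4.33

Sorted (ascending): 10.21, 10.21, 10.21, 10.8, 11.31, 12.48, 13.65
The 3 values of 10.21 occupy positions 1–3 → each gets rank 3.
Site 2 values → pooled ranks: 10.8→4, 10.21→3, 12.48→6
Mean rank = (4 + 3 + 6) / 3 = 4.33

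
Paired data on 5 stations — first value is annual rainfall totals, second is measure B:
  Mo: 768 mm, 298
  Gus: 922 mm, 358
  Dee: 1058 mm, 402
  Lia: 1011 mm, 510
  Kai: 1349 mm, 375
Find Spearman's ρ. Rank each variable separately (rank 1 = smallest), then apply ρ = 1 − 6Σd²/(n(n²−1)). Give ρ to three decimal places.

Ranks of variable 1: 1, 2, 4, 3, 5
Ranks of variable 2: 1, 2, 4, 5, 3
d = r₁ − r₂: 0, 0, 0, -2, 2
d²: 0, 0, 0, 4, 4; Σd² = 8
ρ = 1 − 6·8/(5·24) = 1 − 48/120 = 0.600

0.600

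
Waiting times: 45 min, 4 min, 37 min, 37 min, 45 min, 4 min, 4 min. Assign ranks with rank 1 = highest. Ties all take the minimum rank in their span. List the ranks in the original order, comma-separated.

Sorted (descending): 45, 45, 37, 37, 4, 4, 4
The 2 values of 45 occupy positions 1–2 → each gets rank 1.
The 2 values of 37 occupy positions 3–4 → each gets rank 3.
The 3 values of 4 occupy positions 5–7 → each gets rank 5.

1, 5, 3, 3, 1, 5, 5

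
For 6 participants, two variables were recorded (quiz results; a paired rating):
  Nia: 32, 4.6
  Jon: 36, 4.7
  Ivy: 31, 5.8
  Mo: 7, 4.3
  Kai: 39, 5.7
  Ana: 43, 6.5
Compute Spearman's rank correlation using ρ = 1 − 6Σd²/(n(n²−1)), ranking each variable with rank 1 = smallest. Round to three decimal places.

0.657

Ranks of variable 1: 3, 4, 2, 1, 5, 6
Ranks of variable 2: 2, 3, 5, 1, 4, 6
d = r₁ − r₂: 1, 1, -3, 0, 1, 0
d²: 1, 1, 9, 0, 1, 0; Σd² = 12
ρ = 1 − 6·12/(6·35) = 1 − 72/210 = 0.657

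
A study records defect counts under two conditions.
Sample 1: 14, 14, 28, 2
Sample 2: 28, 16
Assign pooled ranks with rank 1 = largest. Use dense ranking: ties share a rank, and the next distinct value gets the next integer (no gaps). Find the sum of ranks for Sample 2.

3

Sorted (descending): 28, 28, 16, 14, 14, 2
The 2 values of 28 share dense rank 1.
The 2 values of 14 share dense rank 3.
Remaining distinct values take the next consecutive integers.
Sample 2 values → pooled ranks: 28→1, 16→2
Rank sum = 1 + 2 = 3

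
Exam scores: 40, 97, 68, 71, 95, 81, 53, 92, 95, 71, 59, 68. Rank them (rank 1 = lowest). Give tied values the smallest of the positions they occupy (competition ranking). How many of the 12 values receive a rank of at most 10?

Sorted (ascending): 40, 53, 59, 68, 68, 71, 71, 81, 92, 95, 95, 97
The 2 values of 68 occupy positions 4–5 → each gets rank 4.
The 2 values of 71 occupy positions 6–7 → each gets rank 6.
The 2 values of 95 occupy positions 10–11 → each gets rank 10.
Ranks ≤ 10: {1, 2, 3, 4, 4, 6, 6, 8, 9, 10, 10} → 11 values.

11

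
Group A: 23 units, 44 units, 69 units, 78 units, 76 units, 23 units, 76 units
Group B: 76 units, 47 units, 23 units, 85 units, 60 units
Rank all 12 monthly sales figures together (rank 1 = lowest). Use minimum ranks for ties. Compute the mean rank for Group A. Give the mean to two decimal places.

5.71

Sorted (ascending): 23, 23, 23, 44, 47, 60, 69, 76, 76, 76, 78, 85
The 3 values of 23 occupy positions 1–3 → each gets rank 1.
The 3 values of 76 occupy positions 8–10 → each gets rank 8.
Group A values → pooled ranks: 23→1, 44→4, 69→7, 78→11, 76→8, 23→1, 76→8
Mean rank = (1 + 4 + 7 + 11 + 8 + 1 + 8) / 7 = 5.71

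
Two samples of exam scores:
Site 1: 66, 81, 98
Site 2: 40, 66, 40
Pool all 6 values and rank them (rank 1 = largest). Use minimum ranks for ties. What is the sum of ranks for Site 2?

Sorted (descending): 98, 81, 66, 66, 40, 40
The 2 values of 66 occupy positions 3–4 → each gets rank 3.
The 2 values of 40 occupy positions 5–6 → each gets rank 5.
Site 2 values → pooled ranks: 40→5, 66→3, 40→5
Rank sum = 5 + 3 + 5 = 13

13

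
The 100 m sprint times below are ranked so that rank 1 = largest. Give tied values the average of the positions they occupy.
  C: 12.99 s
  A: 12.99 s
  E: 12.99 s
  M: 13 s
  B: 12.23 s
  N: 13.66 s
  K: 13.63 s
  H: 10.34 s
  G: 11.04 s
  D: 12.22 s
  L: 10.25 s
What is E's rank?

Sorted (descending): 13.66, 13.63, 13, 12.99, 12.99, 12.99, 12.23, 12.22, 11.04, 10.34, 10.25
The 3 values of 12.99 occupy positions 4–6 → average rank 5.
E has value 12.99 s → rank 5.

5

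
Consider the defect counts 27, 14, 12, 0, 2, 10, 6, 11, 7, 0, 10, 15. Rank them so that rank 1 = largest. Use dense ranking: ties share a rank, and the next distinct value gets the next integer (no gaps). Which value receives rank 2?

15

Sorted (descending): 27, 15, 14, 12, 11, 10, 10, 7, 6, 2, 0, 0
The 2 values of 10 share dense rank 6.
The 2 values of 0 share dense rank 10.
Remaining distinct values take the next consecutive integers.
Rank 2 → value 15.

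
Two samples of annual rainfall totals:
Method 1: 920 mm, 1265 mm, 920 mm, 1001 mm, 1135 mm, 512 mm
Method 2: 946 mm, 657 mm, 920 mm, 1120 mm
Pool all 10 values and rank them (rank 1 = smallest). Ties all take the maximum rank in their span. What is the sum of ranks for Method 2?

21

Sorted (ascending): 512, 657, 920, 920, 920, 946, 1001, 1120, 1135, 1265
The 3 values of 920 occupy positions 3–5 → each gets rank 5.
Method 2 values → pooled ranks: 946→6, 657→2, 920→5, 1120→8
Rank sum = 6 + 2 + 5 + 8 = 21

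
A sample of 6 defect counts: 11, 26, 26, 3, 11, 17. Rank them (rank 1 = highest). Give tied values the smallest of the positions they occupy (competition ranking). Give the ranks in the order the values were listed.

4, 1, 1, 6, 4, 3

Sorted (descending): 26, 26, 17, 11, 11, 3
The 2 values of 26 occupy positions 1–2 → each gets rank 1.
The 2 values of 11 occupy positions 4–5 → each gets rank 4.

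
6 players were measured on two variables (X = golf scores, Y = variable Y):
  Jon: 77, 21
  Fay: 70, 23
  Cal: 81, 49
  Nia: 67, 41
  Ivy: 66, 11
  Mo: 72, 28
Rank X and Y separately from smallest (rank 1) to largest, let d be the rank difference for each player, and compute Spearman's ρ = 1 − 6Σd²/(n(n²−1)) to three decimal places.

Ranks of variable 1: 5, 3, 6, 2, 1, 4
Ranks of variable 2: 2, 3, 6, 5, 1, 4
d = r₁ − r₂: 3, 0, 0, -3, 0, 0
d²: 9, 0, 0, 9, 0, 0; Σd² = 18
ρ = 1 − 6·18/(6·35) = 1 − 108/210 = 0.486

0.486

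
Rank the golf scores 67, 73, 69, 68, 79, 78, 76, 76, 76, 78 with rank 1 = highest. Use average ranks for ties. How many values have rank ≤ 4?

Sorted (descending): 79, 78, 78, 76, 76, 76, 73, 69, 68, 67
The 2 values of 78 occupy positions 2–3 → average rank (2+3)/2 = 2.5.
The 3 values of 76 occupy positions 4–6 → average rank 5.
Ranks ≤ 4: {1, 2.5, 2.5} → 3 values.

3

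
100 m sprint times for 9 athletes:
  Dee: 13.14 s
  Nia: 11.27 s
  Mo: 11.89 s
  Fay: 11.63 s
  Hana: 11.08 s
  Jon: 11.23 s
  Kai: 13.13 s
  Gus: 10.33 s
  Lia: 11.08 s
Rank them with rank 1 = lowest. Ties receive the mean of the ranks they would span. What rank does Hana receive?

Sorted (ascending): 10.33, 11.08, 11.08, 11.23, 11.27, 11.63, 11.89, 13.13, 13.14
The 2 values of 11.08 occupy positions 2–3 → average rank (2+3)/2 = 2.5.
Hana has value 11.08 s → rank 2.5.

2.5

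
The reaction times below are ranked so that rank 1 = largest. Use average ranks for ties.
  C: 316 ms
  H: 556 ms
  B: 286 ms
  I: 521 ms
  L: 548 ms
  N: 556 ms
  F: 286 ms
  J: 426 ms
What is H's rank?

1.5

Sorted (descending): 556, 556, 548, 521, 426, 316, 286, 286
The 2 values of 556 occupy positions 1–2 → average rank (1+2)/2 = 1.5.
The 2 values of 286 occupy positions 7–8 → average rank (7+8)/2 = 7.5.
H has value 556 ms → rank 1.5.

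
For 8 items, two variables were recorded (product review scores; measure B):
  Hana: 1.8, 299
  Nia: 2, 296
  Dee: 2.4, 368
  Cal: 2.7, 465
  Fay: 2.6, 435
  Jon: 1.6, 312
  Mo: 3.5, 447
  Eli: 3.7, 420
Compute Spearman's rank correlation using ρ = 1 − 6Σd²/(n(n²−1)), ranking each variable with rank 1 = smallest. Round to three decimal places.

0.738

Ranks of variable 1: 2, 3, 4, 6, 5, 1, 7, 8
Ranks of variable 2: 2, 1, 4, 8, 6, 3, 7, 5
d = r₁ − r₂: 0, 2, 0, -2, -1, -2, 0, 3
d²: 0, 4, 0, 4, 1, 4, 0, 9; Σd² = 22
ρ = 1 − 6·22/(8·63) = 1 − 132/504 = 0.738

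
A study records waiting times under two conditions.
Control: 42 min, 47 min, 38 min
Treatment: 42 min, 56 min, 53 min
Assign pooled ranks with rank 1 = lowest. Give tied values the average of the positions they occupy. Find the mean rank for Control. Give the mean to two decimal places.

Sorted (ascending): 38, 42, 42, 47, 53, 56
The 2 values of 42 occupy positions 2–3 → average rank (2+3)/2 = 2.5.
Control values → pooled ranks: 42→2.5, 47→4, 38→1
Mean rank = (2.5 + 4 + 1) / 3 = 2.50

2.50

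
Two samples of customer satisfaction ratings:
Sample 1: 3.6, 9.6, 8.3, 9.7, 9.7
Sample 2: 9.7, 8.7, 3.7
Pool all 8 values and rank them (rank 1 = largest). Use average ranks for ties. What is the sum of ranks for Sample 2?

14

Sorted (descending): 9.7, 9.7, 9.7, 9.6, 8.7, 8.3, 3.7, 3.6
The 3 values of 9.7 occupy positions 1–3 → average rank 2.
Sample 2 values → pooled ranks: 9.7→2, 8.7→5, 3.7→7
Rank sum = 2 + 5 + 7 = 14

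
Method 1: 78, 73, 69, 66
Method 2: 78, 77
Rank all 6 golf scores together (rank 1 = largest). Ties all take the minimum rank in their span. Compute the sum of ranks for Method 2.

4

Sorted (descending): 78, 78, 77, 73, 69, 66
The 2 values of 78 occupy positions 1–2 → each gets rank 1.
Method 2 values → pooled ranks: 78→1, 77→3
Rank sum = 1 + 3 = 4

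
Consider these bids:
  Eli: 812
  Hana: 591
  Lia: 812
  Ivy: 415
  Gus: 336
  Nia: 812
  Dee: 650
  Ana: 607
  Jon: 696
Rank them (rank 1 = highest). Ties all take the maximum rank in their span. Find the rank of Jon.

Sorted (descending): 812, 812, 812, 696, 650, 607, 591, 415, 336
The 3 values of 812 occupy positions 1–3 → each gets rank 3.
Jon has value 696 → rank 4.

4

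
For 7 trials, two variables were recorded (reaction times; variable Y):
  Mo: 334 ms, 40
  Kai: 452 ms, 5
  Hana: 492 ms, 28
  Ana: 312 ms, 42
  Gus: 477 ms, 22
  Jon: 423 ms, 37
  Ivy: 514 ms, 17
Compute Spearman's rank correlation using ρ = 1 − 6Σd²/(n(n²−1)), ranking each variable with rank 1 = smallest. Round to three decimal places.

-0.750

Ranks of variable 1: 2, 4, 6, 1, 5, 3, 7
Ranks of variable 2: 6, 1, 4, 7, 3, 5, 2
d = r₁ − r₂: -4, 3, 2, -6, 2, -2, 5
d²: 16, 9, 4, 36, 4, 4, 25; Σd² = 98
ρ = 1 − 6·98/(7·48) = 1 − 588/336 = -0.750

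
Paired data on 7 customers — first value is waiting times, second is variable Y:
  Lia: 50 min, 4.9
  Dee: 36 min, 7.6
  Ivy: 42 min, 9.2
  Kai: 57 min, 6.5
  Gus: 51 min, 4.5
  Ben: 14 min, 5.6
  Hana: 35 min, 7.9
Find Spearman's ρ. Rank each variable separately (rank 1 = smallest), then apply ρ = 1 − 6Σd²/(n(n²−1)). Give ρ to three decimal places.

-0.357

Ranks of variable 1: 5, 3, 4, 7, 6, 1, 2
Ranks of variable 2: 2, 5, 7, 4, 1, 3, 6
d = r₁ − r₂: 3, -2, -3, 3, 5, -2, -4
d²: 9, 4, 9, 9, 25, 4, 16; Σd² = 76
ρ = 1 − 6·76/(7·48) = 1 − 456/336 = -0.357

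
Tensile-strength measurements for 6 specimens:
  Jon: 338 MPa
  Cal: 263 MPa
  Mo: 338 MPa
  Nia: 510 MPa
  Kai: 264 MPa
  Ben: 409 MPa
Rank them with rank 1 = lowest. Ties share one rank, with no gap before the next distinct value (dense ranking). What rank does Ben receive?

Sorted (ascending): 263, 264, 338, 338, 409, 510
The 2 values of 338 share dense rank 3.
Remaining distinct values take the next consecutive integers.
Ben has value 409 MPa → rank 4.

4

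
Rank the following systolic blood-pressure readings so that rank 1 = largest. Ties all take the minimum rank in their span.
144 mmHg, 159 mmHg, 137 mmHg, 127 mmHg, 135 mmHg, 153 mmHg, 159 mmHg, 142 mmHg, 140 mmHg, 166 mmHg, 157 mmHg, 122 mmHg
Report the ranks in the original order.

6, 2, 9, 11, 10, 5, 2, 7, 8, 1, 4, 12

Sorted (descending): 166, 159, 159, 157, 153, 144, 142, 140, 137, 135, 127, 122
The 2 values of 159 occupy positions 2–3 → each gets rank 2.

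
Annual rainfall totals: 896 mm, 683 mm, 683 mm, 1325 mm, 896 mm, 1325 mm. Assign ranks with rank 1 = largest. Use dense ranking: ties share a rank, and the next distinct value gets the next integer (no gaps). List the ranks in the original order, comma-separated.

Sorted (descending): 1325, 1325, 896, 896, 683, 683
The 2 values of 1325 share dense rank 1.
The 2 values of 896 share dense rank 2.
The 2 values of 683 share dense rank 3.

2, 3, 3, 1, 2, 1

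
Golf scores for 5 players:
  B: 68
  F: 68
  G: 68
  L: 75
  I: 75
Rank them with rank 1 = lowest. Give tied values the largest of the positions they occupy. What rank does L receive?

Sorted (ascending): 68, 68, 68, 75, 75
The 3 values of 68 occupy positions 1–3 → each gets rank 3.
The 2 values of 75 occupy positions 4–5 → each gets rank 5.
L has value 75 → rank 5.

5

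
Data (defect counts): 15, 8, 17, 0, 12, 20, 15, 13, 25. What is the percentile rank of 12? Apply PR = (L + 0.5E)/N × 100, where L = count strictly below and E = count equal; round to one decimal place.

27.8

N = 9.
Strictly below 12: 2. Equal to 12: 1.
PR = (2 + 0.5·1)/9 × 100 = 27.8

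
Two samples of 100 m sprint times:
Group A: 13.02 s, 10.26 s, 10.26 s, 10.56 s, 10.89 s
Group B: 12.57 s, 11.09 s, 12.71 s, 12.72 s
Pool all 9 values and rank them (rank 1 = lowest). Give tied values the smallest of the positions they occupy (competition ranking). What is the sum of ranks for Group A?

Sorted (ascending): 10.26, 10.26, 10.56, 10.89, 11.09, 12.57, 12.71, 12.72, 13.02
The 2 values of 10.26 occupy positions 1–2 → each gets rank 1.
Group A values → pooled ranks: 13.02→9, 10.26→1, 10.26→1, 10.56→3, 10.89→4
Rank sum = 9 + 1 + 1 + 3 + 4 = 18

18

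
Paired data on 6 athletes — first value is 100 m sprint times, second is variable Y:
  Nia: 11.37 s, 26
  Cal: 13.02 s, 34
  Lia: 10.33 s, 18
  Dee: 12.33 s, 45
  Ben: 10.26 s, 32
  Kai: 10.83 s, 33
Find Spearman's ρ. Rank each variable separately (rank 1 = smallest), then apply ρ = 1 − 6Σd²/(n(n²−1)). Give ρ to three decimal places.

Ranks of variable 1: 4, 6, 2, 5, 1, 3
Ranks of variable 2: 2, 5, 1, 6, 3, 4
d = r₁ − r₂: 2, 1, 1, -1, -2, -1
d²: 4, 1, 1, 1, 4, 1; Σd² = 12
ρ = 1 − 6·12/(6·35) = 1 − 72/210 = 0.657

0.657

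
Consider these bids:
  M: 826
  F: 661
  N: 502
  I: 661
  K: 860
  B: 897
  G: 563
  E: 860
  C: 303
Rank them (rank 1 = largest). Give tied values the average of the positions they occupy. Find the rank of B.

Sorted (descending): 897, 860, 860, 826, 661, 661, 563, 502, 303
The 2 values of 860 occupy positions 2–3 → average rank (2+3)/2 = 2.5.
The 2 values of 661 occupy positions 5–6 → average rank (5+6)/2 = 5.5.
B has value 897 → rank 1.

1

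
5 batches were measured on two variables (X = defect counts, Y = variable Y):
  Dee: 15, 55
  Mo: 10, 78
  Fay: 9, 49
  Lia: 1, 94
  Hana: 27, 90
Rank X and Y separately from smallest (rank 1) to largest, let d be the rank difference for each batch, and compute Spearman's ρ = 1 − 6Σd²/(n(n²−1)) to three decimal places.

-0.100

Ranks of variable 1: 4, 3, 2, 1, 5
Ranks of variable 2: 2, 3, 1, 5, 4
d = r₁ − r₂: 2, 0, 1, -4, 1
d²: 4, 0, 1, 16, 1; Σd² = 22
ρ = 1 − 6·22/(5·24) = 1 − 132/120 = -0.100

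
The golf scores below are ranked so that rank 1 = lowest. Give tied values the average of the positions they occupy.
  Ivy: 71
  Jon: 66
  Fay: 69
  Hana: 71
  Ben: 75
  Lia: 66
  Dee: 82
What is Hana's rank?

4.5

Sorted (ascending): 66, 66, 69, 71, 71, 75, 82
The 2 values of 66 occupy positions 1–2 → average rank (1+2)/2 = 1.5.
The 2 values of 71 occupy positions 4–5 → average rank (4+5)/2 = 4.5.
Hana has value 71 → rank 4.5.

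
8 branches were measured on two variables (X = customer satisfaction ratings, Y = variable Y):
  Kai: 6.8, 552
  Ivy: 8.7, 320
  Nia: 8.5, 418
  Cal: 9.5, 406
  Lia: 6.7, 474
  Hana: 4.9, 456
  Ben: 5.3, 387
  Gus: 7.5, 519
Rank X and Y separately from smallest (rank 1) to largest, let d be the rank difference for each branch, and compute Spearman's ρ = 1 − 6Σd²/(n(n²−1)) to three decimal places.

Ranks of variable 1: 4, 7, 6, 8, 3, 1, 2, 5
Ranks of variable 2: 8, 1, 4, 3, 6, 5, 2, 7
d = r₁ − r₂: -4, 6, 2, 5, -3, -4, 0, -2
d²: 16, 36, 4, 25, 9, 16, 0, 4; Σd² = 110
ρ = 1 − 6·110/(8·63) = 1 − 660/504 = -0.310

-0.310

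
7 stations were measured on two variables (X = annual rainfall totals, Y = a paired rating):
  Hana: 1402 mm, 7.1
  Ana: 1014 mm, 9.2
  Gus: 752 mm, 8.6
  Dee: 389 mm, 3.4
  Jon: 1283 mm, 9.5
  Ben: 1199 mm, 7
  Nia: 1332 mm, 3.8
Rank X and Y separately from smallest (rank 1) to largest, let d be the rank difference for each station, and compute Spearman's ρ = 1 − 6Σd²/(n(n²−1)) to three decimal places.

0.143

Ranks of variable 1: 7, 3, 2, 1, 5, 4, 6
Ranks of variable 2: 4, 6, 5, 1, 7, 3, 2
d = r₁ − r₂: 3, -3, -3, 0, -2, 1, 4
d²: 9, 9, 9, 0, 4, 1, 16; Σd² = 48
ρ = 1 − 6·48/(7·48) = 1 − 288/336 = 0.143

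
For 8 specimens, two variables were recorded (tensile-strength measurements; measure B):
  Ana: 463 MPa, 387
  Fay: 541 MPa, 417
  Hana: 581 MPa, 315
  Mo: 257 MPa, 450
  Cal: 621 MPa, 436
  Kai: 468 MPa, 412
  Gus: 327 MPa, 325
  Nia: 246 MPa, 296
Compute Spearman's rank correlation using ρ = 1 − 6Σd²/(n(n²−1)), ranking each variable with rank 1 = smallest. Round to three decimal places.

0.262

Ranks of variable 1: 4, 6, 7, 2, 8, 5, 3, 1
Ranks of variable 2: 4, 6, 2, 8, 7, 5, 3, 1
d = r₁ − r₂: 0, 0, 5, -6, 1, 0, 0, 0
d²: 0, 0, 25, 36, 1, 0, 0, 0; Σd² = 62
ρ = 1 − 6·62/(8·63) = 1 − 372/504 = 0.262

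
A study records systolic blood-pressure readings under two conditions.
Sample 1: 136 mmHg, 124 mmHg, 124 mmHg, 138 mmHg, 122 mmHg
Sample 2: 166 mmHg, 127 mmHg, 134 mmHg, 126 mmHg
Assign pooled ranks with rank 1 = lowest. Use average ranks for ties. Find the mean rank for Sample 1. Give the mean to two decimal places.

Sorted (ascending): 122, 124, 124, 126, 127, 134, 136, 138, 166
The 2 values of 124 occupy positions 2–3 → average rank (2+3)/2 = 2.5.
Sample 1 values → pooled ranks: 136→7, 124→2.5, 124→2.5, 138→8, 122→1
Mean rank = (7 + 2.5 + 2.5 + 8 + 1) / 5 = 4.20

4.20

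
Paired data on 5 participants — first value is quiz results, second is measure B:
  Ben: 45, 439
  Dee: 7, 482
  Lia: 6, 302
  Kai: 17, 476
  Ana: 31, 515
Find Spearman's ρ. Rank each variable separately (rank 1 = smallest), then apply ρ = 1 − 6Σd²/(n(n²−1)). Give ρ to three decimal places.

Ranks of variable 1: 5, 2, 1, 3, 4
Ranks of variable 2: 2, 4, 1, 3, 5
d = r₁ − r₂: 3, -2, 0, 0, -1
d²: 9, 4, 0, 0, 1; Σd² = 14
ρ = 1 − 6·14/(5·24) = 1 − 84/120 = 0.300

0.300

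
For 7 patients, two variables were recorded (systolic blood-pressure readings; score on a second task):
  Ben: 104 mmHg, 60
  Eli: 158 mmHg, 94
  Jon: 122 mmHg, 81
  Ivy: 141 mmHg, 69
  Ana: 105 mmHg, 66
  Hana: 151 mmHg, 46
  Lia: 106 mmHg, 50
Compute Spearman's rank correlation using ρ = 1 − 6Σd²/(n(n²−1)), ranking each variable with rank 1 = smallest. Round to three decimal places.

Ranks of variable 1: 1, 7, 4, 5, 2, 6, 3
Ranks of variable 2: 3, 7, 6, 5, 4, 1, 2
d = r₁ − r₂: -2, 0, -2, 0, -2, 5, 1
d²: 4, 0, 4, 0, 4, 25, 1; Σd² = 38
ρ = 1 − 6·38/(7·48) = 1 − 228/336 = 0.321

0.321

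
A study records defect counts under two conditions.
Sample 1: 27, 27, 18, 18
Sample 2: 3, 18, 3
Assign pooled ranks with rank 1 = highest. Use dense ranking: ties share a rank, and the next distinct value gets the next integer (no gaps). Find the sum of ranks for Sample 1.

6

Sorted (descending): 27, 27, 18, 18, 18, 3, 3
The 2 values of 27 share dense rank 1.
The 3 values of 18 share dense rank 2.
The 2 values of 3 share dense rank 3.
Sample 1 values → pooled ranks: 27→1, 27→1, 18→2, 18→2
Rank sum = 1 + 1 + 2 + 2 = 6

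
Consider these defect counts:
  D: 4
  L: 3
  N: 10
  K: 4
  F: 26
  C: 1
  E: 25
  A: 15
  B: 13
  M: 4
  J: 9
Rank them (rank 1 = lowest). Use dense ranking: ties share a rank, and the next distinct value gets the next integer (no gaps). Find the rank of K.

Sorted (ascending): 1, 3, 4, 4, 4, 9, 10, 13, 15, 25, 26
The 3 values of 4 share dense rank 3.
Remaining distinct values take the next consecutive integers.
K has value 4 → rank 3.

3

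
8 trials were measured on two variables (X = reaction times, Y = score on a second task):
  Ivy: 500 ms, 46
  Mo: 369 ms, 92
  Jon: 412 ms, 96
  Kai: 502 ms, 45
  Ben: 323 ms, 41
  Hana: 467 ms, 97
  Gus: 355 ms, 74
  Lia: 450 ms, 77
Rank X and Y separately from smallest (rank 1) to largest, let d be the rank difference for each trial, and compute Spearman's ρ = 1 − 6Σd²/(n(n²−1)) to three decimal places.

0.071

Ranks of variable 1: 7, 3, 4, 8, 1, 6, 2, 5
Ranks of variable 2: 3, 6, 7, 2, 1, 8, 4, 5
d = r₁ − r₂: 4, -3, -3, 6, 0, -2, -2, 0
d²: 16, 9, 9, 36, 0, 4, 4, 0; Σd² = 78
ρ = 1 − 6·78/(8·63) = 1 − 468/504 = 0.071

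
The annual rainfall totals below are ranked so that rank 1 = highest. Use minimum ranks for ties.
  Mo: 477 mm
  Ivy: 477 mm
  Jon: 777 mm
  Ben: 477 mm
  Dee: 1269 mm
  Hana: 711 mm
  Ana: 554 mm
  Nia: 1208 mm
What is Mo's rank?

6

Sorted (descending): 1269, 1208, 777, 711, 554, 477, 477, 477
The 3 values of 477 occupy positions 6–8 → each gets rank 6.
Mo has value 477 mm → rank 6.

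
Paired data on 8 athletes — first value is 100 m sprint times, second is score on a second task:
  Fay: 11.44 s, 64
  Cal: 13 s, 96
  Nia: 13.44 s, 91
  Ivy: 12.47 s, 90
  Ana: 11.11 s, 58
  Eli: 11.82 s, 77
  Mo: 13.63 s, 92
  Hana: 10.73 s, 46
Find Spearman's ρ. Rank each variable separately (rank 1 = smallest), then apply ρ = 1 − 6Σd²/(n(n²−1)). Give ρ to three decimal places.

0.929

Ranks of variable 1: 3, 6, 7, 5, 2, 4, 8, 1
Ranks of variable 2: 3, 8, 6, 5, 2, 4, 7, 1
d = r₁ − r₂: 0, -2, 1, 0, 0, 0, 1, 0
d²: 0, 4, 1, 0, 0, 0, 1, 0; Σd² = 6
ρ = 1 − 6·6/(8·63) = 1 − 36/504 = 0.929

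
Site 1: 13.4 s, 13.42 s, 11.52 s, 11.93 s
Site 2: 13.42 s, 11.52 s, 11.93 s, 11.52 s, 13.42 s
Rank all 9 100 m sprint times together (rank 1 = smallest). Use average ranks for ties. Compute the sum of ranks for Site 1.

Sorted (ascending): 11.52, 11.52, 11.52, 11.93, 11.93, 13.4, 13.42, 13.42, 13.42
The 3 values of 11.52 occupy positions 1–3 → average rank 2.
The 2 values of 11.93 occupy positions 4–5 → average rank (4+5)/2 = 4.5.
The 3 values of 13.42 occupy positions 7–9 → average rank 8.
Site 1 values → pooled ranks: 13.4→6, 13.42→8, 11.52→2, 11.93→4.5
Rank sum = 6 + 8 + 2 + 4.5 = 20.5

20.5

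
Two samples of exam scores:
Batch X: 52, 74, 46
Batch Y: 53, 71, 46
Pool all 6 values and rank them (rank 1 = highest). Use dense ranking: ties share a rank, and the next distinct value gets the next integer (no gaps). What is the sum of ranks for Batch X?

Sorted (descending): 74, 71, 53, 52, 46, 46
The 2 values of 46 share dense rank 5.
Remaining distinct values take the next consecutive integers.
Batch X values → pooled ranks: 52→4, 74→1, 46→5
Rank sum = 4 + 1 + 5 = 10

10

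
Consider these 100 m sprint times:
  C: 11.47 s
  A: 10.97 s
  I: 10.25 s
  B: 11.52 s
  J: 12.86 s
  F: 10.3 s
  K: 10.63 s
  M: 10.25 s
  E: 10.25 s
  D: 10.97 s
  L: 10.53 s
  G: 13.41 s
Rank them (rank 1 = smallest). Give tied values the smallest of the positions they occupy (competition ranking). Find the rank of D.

7

Sorted (ascending): 10.25, 10.25, 10.25, 10.3, 10.53, 10.63, 10.97, 10.97, 11.47, 11.52, 12.86, 13.41
The 3 values of 10.25 occupy positions 1–3 → each gets rank 1.
The 2 values of 10.97 occupy positions 7–8 → each gets rank 7.
D has value 10.97 s → rank 7.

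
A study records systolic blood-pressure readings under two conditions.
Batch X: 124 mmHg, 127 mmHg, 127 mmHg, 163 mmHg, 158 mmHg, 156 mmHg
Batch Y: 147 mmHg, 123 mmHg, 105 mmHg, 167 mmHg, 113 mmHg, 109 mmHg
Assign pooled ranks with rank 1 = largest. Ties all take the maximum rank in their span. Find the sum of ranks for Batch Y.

Sorted (descending): 167, 163, 158, 156, 147, 127, 127, 124, 123, 113, 109, 105
The 2 values of 127 occupy positions 6–7 → each gets rank 7.
Batch Y values → pooled ranks: 147→5, 123→9, 105→12, 167→1, 113→10, 109→11
Rank sum = 5 + 9 + 12 + 1 + 10 + 11 = 48

48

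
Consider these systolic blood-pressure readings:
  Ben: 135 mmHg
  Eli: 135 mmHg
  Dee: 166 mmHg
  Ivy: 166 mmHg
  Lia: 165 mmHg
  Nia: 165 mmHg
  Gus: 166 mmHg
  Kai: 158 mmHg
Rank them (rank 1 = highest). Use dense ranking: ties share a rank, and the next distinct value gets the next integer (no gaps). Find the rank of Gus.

Sorted (descending): 166, 166, 166, 165, 165, 158, 135, 135
The 3 values of 166 share dense rank 1.
The 2 values of 165 share dense rank 2.
The 2 values of 135 share dense rank 4.
Remaining distinct values take the next consecutive integers.
Gus has value 166 mmHg → rank 1.

1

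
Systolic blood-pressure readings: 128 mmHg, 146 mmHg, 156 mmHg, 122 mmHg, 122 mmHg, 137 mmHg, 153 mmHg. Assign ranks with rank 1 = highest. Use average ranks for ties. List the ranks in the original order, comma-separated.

5, 3, 1, 6.5, 6.5, 4, 2

Sorted (descending): 156, 153, 146, 137, 128, 122, 122
The 2 values of 122 occupy positions 6–7 → average rank (6+7)/2 = 6.5.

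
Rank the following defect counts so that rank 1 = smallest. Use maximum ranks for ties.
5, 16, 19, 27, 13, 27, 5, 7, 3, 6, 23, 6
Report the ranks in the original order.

Sorted (ascending): 3, 5, 5, 6, 6, 7, 13, 16, 19, 23, 27, 27
The 2 values of 5 occupy positions 2–3 → each gets rank 3.
The 2 values of 6 occupy positions 4–5 → each gets rank 5.
The 2 values of 27 occupy positions 11–12 → each gets rank 12.

3, 8, 9, 12, 7, 12, 3, 6, 1, 5, 10, 5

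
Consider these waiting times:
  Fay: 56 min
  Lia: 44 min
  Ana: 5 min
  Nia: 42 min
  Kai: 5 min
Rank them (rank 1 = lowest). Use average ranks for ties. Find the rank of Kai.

Sorted (ascending): 5, 5, 42, 44, 56
The 2 values of 5 occupy positions 1–2 → average rank (1+2)/2 = 1.5.
Kai has value 5 min → rank 1.5.

1.5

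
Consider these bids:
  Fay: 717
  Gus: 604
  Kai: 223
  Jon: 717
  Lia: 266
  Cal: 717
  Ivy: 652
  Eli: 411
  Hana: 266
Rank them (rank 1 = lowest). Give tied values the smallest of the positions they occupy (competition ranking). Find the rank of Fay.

Sorted (ascending): 223, 266, 266, 411, 604, 652, 717, 717, 717
The 2 values of 266 occupy positions 2–3 → each gets rank 2.
The 3 values of 717 occupy positions 7–9 → each gets rank 7.
Fay has value 717 → rank 7.

7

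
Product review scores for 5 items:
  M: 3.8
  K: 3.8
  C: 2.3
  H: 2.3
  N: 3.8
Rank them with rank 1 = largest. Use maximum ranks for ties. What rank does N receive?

Sorted (descending): 3.8, 3.8, 3.8, 2.3, 2.3
The 3 values of 3.8 occupy positions 1–3 → each gets rank 3.
The 2 values of 2.3 occupy positions 4–5 → each gets rank 5.
N has value 3.8 → rank 3.

3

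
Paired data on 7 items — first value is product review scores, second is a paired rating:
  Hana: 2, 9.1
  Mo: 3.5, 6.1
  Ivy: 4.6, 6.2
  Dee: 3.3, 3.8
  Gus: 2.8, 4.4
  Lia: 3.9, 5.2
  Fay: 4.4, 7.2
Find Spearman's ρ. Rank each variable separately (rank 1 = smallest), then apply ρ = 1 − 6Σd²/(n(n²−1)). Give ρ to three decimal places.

0.143

Ranks of variable 1: 1, 4, 7, 3, 2, 5, 6
Ranks of variable 2: 7, 4, 5, 1, 2, 3, 6
d = r₁ − r₂: -6, 0, 2, 2, 0, 2, 0
d²: 36, 0, 4, 4, 0, 4, 0; Σd² = 48
ρ = 1 − 6·48/(7·48) = 1 − 288/336 = 0.143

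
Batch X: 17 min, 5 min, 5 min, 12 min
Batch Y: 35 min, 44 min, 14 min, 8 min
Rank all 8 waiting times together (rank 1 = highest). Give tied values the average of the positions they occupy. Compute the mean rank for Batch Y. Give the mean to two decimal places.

Sorted (descending): 44, 35, 17, 14, 12, 8, 5, 5
The 2 values of 5 occupy positions 7–8 → average rank (7+8)/2 = 7.5.
Batch Y values → pooled ranks: 35→2, 44→1, 14→4, 8→6
Mean rank = (2 + 1 + 4 + 6) / 4 = 3.25

3.25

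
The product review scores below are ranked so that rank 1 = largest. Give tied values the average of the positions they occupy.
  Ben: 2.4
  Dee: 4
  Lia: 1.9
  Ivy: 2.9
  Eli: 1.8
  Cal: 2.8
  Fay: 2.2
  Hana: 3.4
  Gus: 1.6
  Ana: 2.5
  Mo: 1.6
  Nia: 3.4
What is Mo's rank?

Sorted (descending): 4, 3.4, 3.4, 2.9, 2.8, 2.5, 2.4, 2.2, 1.9, 1.8, 1.6, 1.6
The 2 values of 3.4 occupy positions 2–3 → average rank (2+3)/2 = 2.5.
The 2 values of 1.6 occupy positions 11–12 → average rank (11+12)/2 = 11.5.
Mo has value 1.6 → rank 11.5.

11.5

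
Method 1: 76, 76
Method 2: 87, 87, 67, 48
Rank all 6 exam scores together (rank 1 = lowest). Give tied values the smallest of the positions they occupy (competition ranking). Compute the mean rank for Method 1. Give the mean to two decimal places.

Sorted (ascending): 48, 67, 76, 76, 87, 87
The 2 values of 76 occupy positions 3–4 → each gets rank 3.
The 2 values of 87 occupy positions 5–6 → each gets rank 5.
Method 1 values → pooled ranks: 76→3, 76→3
Mean rank = (3 + 3) / 2 = 3.00

3.00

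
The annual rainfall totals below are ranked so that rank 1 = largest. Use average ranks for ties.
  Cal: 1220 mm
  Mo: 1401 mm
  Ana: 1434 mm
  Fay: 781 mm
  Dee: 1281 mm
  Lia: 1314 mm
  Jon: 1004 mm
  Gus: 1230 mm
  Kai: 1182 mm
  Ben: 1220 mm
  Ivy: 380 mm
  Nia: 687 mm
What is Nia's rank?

Sorted (descending): 1434, 1401, 1314, 1281, 1230, 1220, 1220, 1182, 1004, 781, 687, 380
The 2 values of 1220 occupy positions 6–7 → average rank (6+7)/2 = 6.5.
Nia has value 687 mm → rank 11.

11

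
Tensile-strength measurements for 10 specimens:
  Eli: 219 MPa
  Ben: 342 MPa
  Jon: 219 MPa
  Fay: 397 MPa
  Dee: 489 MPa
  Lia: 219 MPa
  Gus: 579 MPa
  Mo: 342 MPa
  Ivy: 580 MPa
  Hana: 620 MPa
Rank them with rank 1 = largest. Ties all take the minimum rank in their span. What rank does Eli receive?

Sorted (descending): 620, 580, 579, 489, 397, 342, 342, 219, 219, 219
The 2 values of 342 occupy positions 6–7 → each gets rank 6.
The 3 values of 219 occupy positions 8–10 → each gets rank 8.
Eli has value 219 MPa → rank 8.

8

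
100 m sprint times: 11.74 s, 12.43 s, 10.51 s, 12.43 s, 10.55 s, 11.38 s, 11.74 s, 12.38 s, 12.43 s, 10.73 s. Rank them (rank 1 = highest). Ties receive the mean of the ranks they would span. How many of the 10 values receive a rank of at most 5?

Sorted (descending): 12.43, 12.43, 12.43, 12.38, 11.74, 11.74, 11.38, 10.73, 10.55, 10.51
The 3 values of 12.43 occupy positions 1–3 → average rank 2.
The 2 values of 11.74 occupy positions 5–6 → average rank (5+6)/2 = 5.5.
Ranks ≤ 5: {2, 2, 2, 4} → 4 values.

4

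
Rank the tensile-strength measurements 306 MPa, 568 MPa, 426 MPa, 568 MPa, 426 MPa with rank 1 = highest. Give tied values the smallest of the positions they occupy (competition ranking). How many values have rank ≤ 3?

Sorted (descending): 568, 568, 426, 426, 306
The 2 values of 568 occupy positions 1–2 → each gets rank 1.
The 2 values of 426 occupy positions 3–4 → each gets rank 3.
Ranks ≤ 3: {1, 1, 3, 3} → 4 values.

4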